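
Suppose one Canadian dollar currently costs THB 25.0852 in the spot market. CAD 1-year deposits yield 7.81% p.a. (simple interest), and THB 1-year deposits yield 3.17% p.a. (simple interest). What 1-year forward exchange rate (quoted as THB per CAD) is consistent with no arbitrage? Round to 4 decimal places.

T = 1 year.
Growth of 1 THB over T: 1 + 0.0317×1 = 1.031700.
CAD growth factor: 1 + 0.0781×1 = 1.078100.
So F = 25.0852 × 1.031700 / 1.078100 = 24.005566 (THB/CAD).

24.0056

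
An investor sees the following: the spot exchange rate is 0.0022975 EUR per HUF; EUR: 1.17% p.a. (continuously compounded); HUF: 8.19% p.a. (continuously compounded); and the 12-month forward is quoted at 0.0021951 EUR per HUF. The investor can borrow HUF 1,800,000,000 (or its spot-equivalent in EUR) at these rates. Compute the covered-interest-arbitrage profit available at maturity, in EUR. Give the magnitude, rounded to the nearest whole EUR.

T = 1 year.
Route A — deposit HUF, sell forward: 1,800,000,000 × 1.08534727 × 0.0021951 = EUR 4,288,402.43.
Route B — convert at spot, deposit EUR: 1,800,000,000 × 0.0022975 × 1.011768713 = EUR 4,184,169.51.
The quoted forward overvalues HUF, so borrow EUR, buy HUF at spot, deposit the HUF at 8.19%, and sell the proceeds forward at 0.0021951.
Arbitrage profit = |4,288,402.43 − 4,184,169.51| = EUR 104,233.

EUR 104,233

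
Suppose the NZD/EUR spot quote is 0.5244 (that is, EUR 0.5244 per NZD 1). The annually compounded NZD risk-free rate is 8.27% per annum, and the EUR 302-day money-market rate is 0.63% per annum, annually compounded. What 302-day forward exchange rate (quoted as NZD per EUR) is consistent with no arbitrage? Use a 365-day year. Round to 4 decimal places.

T = 302/365 years.
EUR accumulates by (1 + 0.0063)^(302/365) = 1.0052098.
NZD accumulates by (1 + 0.0827)^(302/365) = 1.0679525.
Forward (EUR per NZD) = 0.5244 × 1.0052098 / 1.0679525 = 0.4935913.
Quoted the other way: 1/0.4935913 = 2.0260 NZD per EUR.

2.0260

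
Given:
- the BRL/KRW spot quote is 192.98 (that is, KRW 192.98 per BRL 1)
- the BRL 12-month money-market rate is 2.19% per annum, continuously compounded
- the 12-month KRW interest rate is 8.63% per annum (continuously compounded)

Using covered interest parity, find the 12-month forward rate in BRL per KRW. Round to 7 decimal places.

T = 1 year.
KRW accumulates by e^(0.0863×1) = 1.0901333.
BRL accumulates by e^(0.0219×1) = 1.0221416.
Forward (KRW per BRL) = 192.98 × 1.0901333 / 1.0221416 = 205.8168.
Quoted the other way: 1/205.8168 = 0.0048587 BRL per KRW.

0.0048587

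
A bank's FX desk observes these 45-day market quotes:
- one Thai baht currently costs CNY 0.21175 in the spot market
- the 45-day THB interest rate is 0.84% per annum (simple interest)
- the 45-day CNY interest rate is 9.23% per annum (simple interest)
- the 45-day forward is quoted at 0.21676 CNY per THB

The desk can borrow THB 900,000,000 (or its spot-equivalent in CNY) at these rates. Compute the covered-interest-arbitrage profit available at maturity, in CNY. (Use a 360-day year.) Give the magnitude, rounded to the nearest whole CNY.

CNY 2,515,079

T = 45/360 years.
Keep in THB, deliver into the forward: 900,000,000·1.001050·0.21676 = CNY 195,288,838.20.
Swap to CNY now, deposit: 900,000,000·0.21175·1.0115375 = CNY 192,773,759.06.
The quoted forward overvalues THB, so borrow CNY, buy THB at spot, deposit the THB at 0.84%, and sell the proceeds forward at 0.21676.
Profit = 195,288,838.20 − 192,773,759.06 = CNY 2,515,079.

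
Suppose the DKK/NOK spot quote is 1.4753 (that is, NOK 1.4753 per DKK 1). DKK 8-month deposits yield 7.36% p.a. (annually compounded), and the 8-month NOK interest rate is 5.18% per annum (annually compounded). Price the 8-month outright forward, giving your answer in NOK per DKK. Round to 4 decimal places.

T = 8/12 years.
NOK growth factor: (1 + 0.0518)^(8/12) = 1.0342419.
DKK growth factor: (1 + 0.0736)^(8/12) = 1.0484837.
CIP: F = S · (grow NOK)/(grow DKK) = 1.4753 × 1.0342419/1.0484837 = 1.455261 NOK per DKK.

1.4553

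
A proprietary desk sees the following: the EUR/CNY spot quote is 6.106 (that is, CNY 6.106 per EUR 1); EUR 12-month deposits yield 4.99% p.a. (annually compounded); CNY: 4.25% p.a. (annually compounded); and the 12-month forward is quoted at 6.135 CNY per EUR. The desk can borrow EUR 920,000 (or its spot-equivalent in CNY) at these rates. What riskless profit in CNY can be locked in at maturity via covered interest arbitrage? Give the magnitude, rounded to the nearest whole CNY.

T = 1 year.
Keep in EUR, deliver into the forward: 920,000·1.049900·6.135 = CNY 5,925,845.58.
Swap to CNY now, deposit: 920,000·6.106·1.042500 = CNY 5,856,264.60.
The quoted forward overvalues EUR, so borrow CNY, buy EUR at spot, deposit the EUR at 4.99%, and sell the proceeds forward at 6.135.
The gap between the two covered legs is CNY 69,581.

CNY 69,581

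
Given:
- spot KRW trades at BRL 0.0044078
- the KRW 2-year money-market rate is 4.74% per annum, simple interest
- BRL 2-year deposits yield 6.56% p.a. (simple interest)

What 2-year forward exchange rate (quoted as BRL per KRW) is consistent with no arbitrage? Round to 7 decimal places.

T = 2 years.
BRL accumulates by 1 + 0.0656×2 = 1.131200.
KRW accumulates by 1 + 0.0474×2 = 1.094800.
Forward (BRL per KRW) = 0.0044078 × 1.131200 / 1.094800 = 0.004554351.

0.0045544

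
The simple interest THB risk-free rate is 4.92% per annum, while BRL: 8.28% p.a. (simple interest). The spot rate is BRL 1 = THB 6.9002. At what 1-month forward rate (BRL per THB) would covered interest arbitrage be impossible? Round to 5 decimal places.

T = 1/12 years.
THB accumulates by 1 + 0.0492×1/12 = 1.004100.
BRL growth factor: 1 + 0.0828×1/12 = 1.006900.
CIP: F = S · (grow THB)/(grow BRL) = 6.9002 × 1.004100/1.006900 = 6.881012 THB per BRL.
Quoted the other way: 1/6.881012 = 0.14533 BRL per THB.

0.14533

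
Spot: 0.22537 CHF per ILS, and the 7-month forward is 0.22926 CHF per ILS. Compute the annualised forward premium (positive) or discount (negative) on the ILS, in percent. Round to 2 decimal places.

T = 7/12 years.
(F − S)/S = (0.22926 − 0.22537)/0.22537 = 0.0172605.
Annualise by dividing by T: 0.0172605 / (7/12) = 0.029589 → 2.96%.

+2.96%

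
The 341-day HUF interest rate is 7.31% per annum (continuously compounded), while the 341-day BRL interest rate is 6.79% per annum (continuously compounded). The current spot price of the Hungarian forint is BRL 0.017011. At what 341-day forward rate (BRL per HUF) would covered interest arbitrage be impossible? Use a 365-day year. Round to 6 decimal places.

0.016929

T = 341/365 years.
BRL growth factor: e^(0.0679×341/365) = 1.0654906.
HUF growth factor: e^(0.0731×341/365) = 1.0706794.
So F = 0.017011 × 1.0654906 / 1.0706794 = 0.01692856 (BRL/HUF).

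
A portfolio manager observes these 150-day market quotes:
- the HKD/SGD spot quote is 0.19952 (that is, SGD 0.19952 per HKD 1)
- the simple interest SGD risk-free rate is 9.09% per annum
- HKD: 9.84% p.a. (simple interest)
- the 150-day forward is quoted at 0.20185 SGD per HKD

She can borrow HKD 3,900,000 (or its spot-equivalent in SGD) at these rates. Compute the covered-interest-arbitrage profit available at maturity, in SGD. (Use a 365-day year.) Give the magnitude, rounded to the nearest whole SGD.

SGD 11,853

T = 150/365 years.
Invest the HKD and cover forward: 3,900,000 × 1.04043836 × 0.20185 = SGD 819,048.68.
Convert at spot and invest in SGD: 3,900,000 × 0.19952 × 1.03735616 = SGD 807,195.87.
The quoted forward overvalues HKD, so borrow SGD, buy HKD at spot, deposit the HKD at 9.84%, and sell the proceeds forward at 0.20185.
The gap between the two covered legs is SGD 11,853.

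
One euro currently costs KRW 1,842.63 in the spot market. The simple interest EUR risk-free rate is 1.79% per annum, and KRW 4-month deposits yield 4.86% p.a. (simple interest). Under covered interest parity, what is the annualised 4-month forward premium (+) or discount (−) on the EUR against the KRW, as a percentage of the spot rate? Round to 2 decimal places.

+3.05%

T = 4/12 years.
F = S · g_KRW/g_EUR = 1842.63 × 1.016200/1.0059667 = 1861.37434.
Annualised premium = (F − S)/S × (1/T) = (1861.37434 − 1842.63)/1842.63 ÷ (4/12) = 3.05%.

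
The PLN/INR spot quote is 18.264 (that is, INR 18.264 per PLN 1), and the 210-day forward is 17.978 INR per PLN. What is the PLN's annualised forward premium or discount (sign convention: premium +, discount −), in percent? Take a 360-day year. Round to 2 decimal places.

-2.68%

T = 210/360 years.
PLN trades forward at -1.56592% vs spot over the period.
Per annum: -0.0156592 / (210/360) = -0.026844 = -2.68%.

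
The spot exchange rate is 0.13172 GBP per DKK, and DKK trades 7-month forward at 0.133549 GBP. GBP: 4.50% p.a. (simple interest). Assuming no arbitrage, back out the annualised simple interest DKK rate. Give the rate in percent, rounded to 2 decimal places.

2.09%

T = 7/12 years.
CIP gives F = S · g_GBP/g_DKK, so g_GBP/g_DKK = 0.133549/0.13172 = 1.0138855.
The GBP side grows by 1 + 0.0450×7/12 = 1.026250.
So the DKK growth factor = 1.0121952.
(1.0121952 − 1)/T = 0.020906, i.e. 2.09%.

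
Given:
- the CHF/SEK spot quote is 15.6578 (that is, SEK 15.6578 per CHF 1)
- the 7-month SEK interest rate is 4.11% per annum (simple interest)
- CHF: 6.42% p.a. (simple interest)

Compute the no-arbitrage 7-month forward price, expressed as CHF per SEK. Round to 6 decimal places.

0.064706

T = 7/12 years.
SEK accumulates by 1 + 0.0411×7/12 = 1.023975.
CHF growth factor: 1 + 0.0642×7/12 = 1.037450.
CIP: F = S · (grow SEK)/(grow CHF) = 15.6578 × 1.023975/1.037450 = 15.45443 SEK per CHF.
Quoted the other way: 1/15.45443 = 0.064706 CHF per SEK.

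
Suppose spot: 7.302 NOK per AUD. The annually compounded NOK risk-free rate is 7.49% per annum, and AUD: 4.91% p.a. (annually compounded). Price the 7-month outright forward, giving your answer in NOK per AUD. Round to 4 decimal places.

T = 7/12 years.
NOK growth factor: (1 + 0.0749)^(7/12) = 1.043033.
Growth of 1 AUD over T: (1 + 0.0491)^(7/12) = 1.0283553.
So F = 7.302 × 1.043033 / 1.0283553 = 7.406221 (NOK/AUD).

7.4062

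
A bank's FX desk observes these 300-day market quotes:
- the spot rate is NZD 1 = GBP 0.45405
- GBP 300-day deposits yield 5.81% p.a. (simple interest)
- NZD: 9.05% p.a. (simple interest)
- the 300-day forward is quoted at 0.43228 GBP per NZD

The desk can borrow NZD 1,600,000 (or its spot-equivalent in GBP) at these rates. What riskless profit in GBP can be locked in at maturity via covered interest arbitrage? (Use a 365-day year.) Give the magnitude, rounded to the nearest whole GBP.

T = 300/365 years.
Route A — deposit NZD, sell forward: 1,600,000 × 1.07438356 × 0.43228 = GBP 743,095.24.
Route B — convert at spot, deposit GBP: 1,600,000 × 0.45405 × 1.04775342 = GBP 761,171.90.
The quoted forward undervalues NZD, so borrow NZD, convert to GBP at spot, deposit the GBP at 5.81%, and buy NZD forward at 0.43228 to cover the loan.
Arbitrage profit = |743,095.24 − 761,171.90| = GBP 18,077.

GBP 18,077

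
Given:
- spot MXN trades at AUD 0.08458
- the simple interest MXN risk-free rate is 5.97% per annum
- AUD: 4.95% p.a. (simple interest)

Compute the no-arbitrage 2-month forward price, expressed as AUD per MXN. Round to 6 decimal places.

T = 2/12 years.
AUD growth factor: 1 + 0.0495×2/12 = 1.008250.
MXN accumulates by 1 + 0.0597×2/12 = 1.009950.
Forward (AUD per MXN) = 0.08458 × 1.008250 / 1.009950 = 0.08443763.

0.084438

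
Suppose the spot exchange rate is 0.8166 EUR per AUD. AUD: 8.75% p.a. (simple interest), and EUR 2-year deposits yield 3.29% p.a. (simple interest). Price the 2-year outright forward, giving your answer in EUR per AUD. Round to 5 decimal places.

T = 2 years.
Growth of 1 EUR over T: 1 + 0.0329×2 = 1.065800.
Growth of 1 AUD over T: 1 + 0.0875×2 = 1.175000.
So F = 0.8166 × 1.065800 / 1.175000 = 0.7407083 (EUR/AUD).

0.74071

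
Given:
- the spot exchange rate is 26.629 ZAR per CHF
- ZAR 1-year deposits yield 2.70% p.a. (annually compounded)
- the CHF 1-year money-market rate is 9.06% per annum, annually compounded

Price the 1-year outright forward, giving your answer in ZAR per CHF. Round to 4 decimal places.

T = 1 year.
Growth of 1 ZAR over T: (1 + 0.0270)^1 = 1.027000.
CHF accumulates by (1 + 0.0906)^1 = 1.090600.
Forward (ZAR per CHF) = 26.629 × 1.027000 / 1.090600 = 25.076089.

25.0761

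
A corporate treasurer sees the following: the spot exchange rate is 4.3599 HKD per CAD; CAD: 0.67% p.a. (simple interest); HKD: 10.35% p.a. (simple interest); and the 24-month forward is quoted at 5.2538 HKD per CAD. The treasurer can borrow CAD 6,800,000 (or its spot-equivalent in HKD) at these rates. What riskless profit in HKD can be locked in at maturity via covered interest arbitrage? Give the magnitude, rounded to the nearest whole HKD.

HKD 420,251

T = 2 years.
Invest the CAD and cover forward: 6,800,000 × 1.013400 × 5.2538 = HKD 36,204,566.26.
Convert at spot and invest in HKD: 6,800,000 × 4.3599 × 1.207000 = HKD 35,784,315.24.
The quoted forward overvalues CAD, so borrow HKD, buy CAD at spot, deposit the CAD at 0.67%, and sell the proceeds forward at 5.2538.
The gap between the two covered legs is HKD 420,251.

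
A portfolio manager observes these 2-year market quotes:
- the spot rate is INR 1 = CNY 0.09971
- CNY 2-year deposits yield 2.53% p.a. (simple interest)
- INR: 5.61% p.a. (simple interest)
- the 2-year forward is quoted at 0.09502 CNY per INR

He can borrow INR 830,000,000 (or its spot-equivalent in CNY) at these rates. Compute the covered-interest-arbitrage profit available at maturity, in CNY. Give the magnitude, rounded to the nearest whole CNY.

CNY 768,512

T = 2 years.
Route A — deposit INR, sell forward: 830,000,000 × 1.112200 × 0.09502 = CNY 87,715,432.52.
Route B — convert at spot, deposit CNY: 830,000,000 × 0.09971 × 1.050600 = CNY 86,946,920.58.
The quoted forward overvalues INR, so borrow CNY, buy INR at spot, deposit the INR at 5.61%, and sell the proceeds forward at 0.09502.
Arbitrage profit = |87,715,432.52 − 86,946,920.58| = CNY 768,512.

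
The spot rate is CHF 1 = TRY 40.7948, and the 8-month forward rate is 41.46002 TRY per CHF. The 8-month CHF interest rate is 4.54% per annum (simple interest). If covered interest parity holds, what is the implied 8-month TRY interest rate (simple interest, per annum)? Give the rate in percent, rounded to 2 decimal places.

T = 8/12 years.
By CIP, F/S equals the TRY-to-CHF growth ratio: 41.46002/40.7948 = 1.0163065.
CHF growth factor: 1 + 0.0454×8/12 = 1.0302667.
Hence g_TRY = 1.0470667.
r = (1.0470667 − 1)/(8/12) = 0.070600 → 7.06%.

7.06%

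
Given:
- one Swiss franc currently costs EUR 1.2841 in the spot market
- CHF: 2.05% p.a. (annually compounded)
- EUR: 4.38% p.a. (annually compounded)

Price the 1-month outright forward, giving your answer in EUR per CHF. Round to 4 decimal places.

T = 1/12 years.
Growth of 1 EUR over T: (1 + 0.0438)^(1/12) = 1.0035787.
Growth of 1 CHF over T: (1 + 0.0205)^(1/12) = 1.0016925.
Forward (EUR per CHF) = 1.2841 × 1.0035787 / 1.0016925 = 1.286518.

1.2865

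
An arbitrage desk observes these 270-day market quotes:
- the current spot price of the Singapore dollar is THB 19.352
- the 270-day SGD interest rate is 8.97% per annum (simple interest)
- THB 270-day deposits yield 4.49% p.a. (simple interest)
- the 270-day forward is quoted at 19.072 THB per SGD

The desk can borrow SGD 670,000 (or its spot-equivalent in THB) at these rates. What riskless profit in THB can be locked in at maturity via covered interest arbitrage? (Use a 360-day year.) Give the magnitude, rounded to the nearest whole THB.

THB 235,431

T = 270/360 years.
Keep in SGD, deliver into the forward: 670,000·1.067275·19.072 = THB 13,637,896.10.
Swap to THB now, deposit: 670,000·19.352·1.033675 = THB 13,402,464.66.
The quoted forward overvalues SGD, so borrow THB, buy SGD at spot, deposit the SGD at 8.97%, and sell the proceeds forward at 19.072.
Profit = 13,637,896.10 − 13,402,464.66 = THB 235,431.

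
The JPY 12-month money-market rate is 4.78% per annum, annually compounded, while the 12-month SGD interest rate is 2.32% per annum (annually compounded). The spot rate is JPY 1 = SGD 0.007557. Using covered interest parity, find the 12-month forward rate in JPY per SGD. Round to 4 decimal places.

135.5091

T = 1 year.
SGD growth factor: (1 + 0.0232)^1 = 1.023200.
JPY growth factor: (1 + 0.0478)^1 = 1.047800.
CIP: F = S · (grow SGD)/(grow JPY) = 0.007557 × 1.023200/1.047800 = 0.00737957855 SGD per JPY.
Invert for JPY per SGD: 1 / 0.00737957855 = 135.5091.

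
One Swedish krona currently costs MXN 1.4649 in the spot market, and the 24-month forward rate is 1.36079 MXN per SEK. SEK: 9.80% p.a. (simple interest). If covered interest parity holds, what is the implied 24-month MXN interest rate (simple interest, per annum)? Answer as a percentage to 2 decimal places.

T = 2 years.
F/S = 1.36079/1.4649 = 0.9289303 = (growth of MXN) / (growth of SEK).
SEK growth factor: 1 + 0.0980×2 = 1.196000.
Hence g_MXN = 1.1110006.
(1.1110006 − 1)/T = 0.055500, i.e. 5.55%.

5.55%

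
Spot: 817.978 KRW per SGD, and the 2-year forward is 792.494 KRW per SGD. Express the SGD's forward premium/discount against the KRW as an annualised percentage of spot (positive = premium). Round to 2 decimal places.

T = 2 years.
SGD trades forward at -3.11549% vs spot over the period.
Per annum: -0.0311549 / 2 = -0.015577 = -1.56%.

-1.56%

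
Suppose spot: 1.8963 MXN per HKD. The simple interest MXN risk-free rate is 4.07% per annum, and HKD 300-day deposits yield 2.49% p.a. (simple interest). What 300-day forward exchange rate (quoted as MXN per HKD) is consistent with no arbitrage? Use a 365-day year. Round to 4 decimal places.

T = 300/365 years.
MXN growth factor: 1 + 0.0407×300/365 = 1.0334521.
HKD growth factor: 1 + 0.0249×300/365 = 1.0204658.
CIP: F = S · (grow MXN)/(grow HKD) = 1.8963 × 1.0334521/1.0204658 = 1.920432 MXN per HKD.

1.9204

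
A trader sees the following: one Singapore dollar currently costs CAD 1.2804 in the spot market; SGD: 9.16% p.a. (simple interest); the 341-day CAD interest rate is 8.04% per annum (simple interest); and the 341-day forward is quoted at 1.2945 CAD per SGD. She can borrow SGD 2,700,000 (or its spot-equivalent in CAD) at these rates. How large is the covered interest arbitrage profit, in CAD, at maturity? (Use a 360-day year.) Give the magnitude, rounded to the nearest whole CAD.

T = 341/360 years.
Invest the SGD and cover forward: 2,700,000 × 1.086765556 × 1.2945 = CAD 3,798,408.63.
Convert at spot and invest in CAD: 2,700,000 × 1.2804 × 1.076156667 = CAD 3,720,359.69.
The quoted forward overvalues SGD, so borrow CAD, buy SGD at spot, deposit the SGD at 9.16%, and sell the proceeds forward at 1.2945.
The gap between the two covered legs is CAD 78,049.

CAD 78,049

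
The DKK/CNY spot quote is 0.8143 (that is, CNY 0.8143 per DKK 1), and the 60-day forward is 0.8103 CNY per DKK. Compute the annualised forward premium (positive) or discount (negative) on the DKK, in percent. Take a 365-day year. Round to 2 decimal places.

-2.99%

T = 60/365 years.
Period premium: (0.8103 − 0.8143)/0.8143 = -0.0049122.
×(1/T) gives -2.99% p.a.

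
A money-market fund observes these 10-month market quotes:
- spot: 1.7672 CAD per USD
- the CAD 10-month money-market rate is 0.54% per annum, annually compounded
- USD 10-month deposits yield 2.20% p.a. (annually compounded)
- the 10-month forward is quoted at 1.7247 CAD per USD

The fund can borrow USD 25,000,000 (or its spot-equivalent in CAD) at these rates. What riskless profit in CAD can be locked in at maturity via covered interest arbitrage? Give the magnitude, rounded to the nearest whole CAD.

CAD 472,170

T = 10/12 years.
Route A — deposit USD, sell forward: 25,000,000 × 1.0183000064 × 1.7247 = CAD 43,906,550.53.
Route B — convert at spot, deposit CAD: 25,000,000 × 1.7672 × 1.0044979792 = CAD 44,378,720.72.
The quoted forward undervalues USD, so borrow USD, convert to CAD at spot, deposit the CAD at 0.54%, and buy USD forward at 1.7247 to cover the loan.
Profit = 44,378,720.72 − 43,906,550.53 = CAD 472,170.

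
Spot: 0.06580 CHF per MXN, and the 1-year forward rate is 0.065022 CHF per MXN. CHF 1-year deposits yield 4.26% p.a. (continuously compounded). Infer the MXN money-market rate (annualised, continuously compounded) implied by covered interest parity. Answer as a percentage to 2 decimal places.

T = 1 year.
By CIP, F/S equals the CHF-to-MXN growth ratio: 0.065022/0.0658 = 0.9881763.
The CHF side grows by e^(0.0426×1) = 1.0435204.
Hence g_MXN = 1.0560063.
Take logs: ln 1.0560063 / 1 = 0.054494, so 5.45%.

5.45%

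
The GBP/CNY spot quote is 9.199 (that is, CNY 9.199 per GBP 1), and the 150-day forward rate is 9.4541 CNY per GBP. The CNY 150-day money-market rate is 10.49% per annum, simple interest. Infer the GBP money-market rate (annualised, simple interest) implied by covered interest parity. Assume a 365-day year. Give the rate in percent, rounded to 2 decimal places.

3.64%

T = 150/365 years.
By CIP, F/S equals the CNY-to-GBP growth ratio: 9.4541/9.199 = 1.0277313.
The CNY side grows by 1 + 0.1049×150/365 = 1.0431096.
That pins the GBP growth at 1.0149633.
r = (1.0149633 − 1)/(150/365) = 0.036411 → 3.64%.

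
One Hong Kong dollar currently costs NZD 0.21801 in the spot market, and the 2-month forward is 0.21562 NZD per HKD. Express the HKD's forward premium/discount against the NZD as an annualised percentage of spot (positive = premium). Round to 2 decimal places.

-6.58%

T = 2/12 years.
(F − S)/S = (0.21562 − 0.21801)/0.21801 = -0.0109628.
×(1/T) gives -6.58% p.a.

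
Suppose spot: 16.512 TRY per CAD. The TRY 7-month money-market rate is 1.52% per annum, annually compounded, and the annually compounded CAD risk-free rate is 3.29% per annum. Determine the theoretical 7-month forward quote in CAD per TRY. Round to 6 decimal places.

0.061176

T = 7/12 years.
TRY growth factor: (1 + 0.0152)^(7/12) = 1.0088388.
Growth of 1 CAD over T: (1 + 0.0329)^(7/12) = 1.0190621.
So F = 16.512 × 1.0088388 / 1.0190621 = 16.34635 (TRY/CAD).
Invert for CAD per TRY: 1 / 16.34635 = 0.061176.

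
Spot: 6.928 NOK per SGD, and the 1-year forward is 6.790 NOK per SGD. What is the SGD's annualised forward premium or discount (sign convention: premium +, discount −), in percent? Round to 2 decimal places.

T = 1 year.
SGD trades forward at -1.99192% vs spot over the period.
×(1/T) gives -1.99% p.a.

-1.99%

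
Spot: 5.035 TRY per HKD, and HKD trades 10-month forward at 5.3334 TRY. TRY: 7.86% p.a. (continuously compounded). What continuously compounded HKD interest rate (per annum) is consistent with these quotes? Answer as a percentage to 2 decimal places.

0.95%

T = 10/12 years.
CIP gives F = S · g_TRY/g_HKD, so g_TRY/g_HKD = 5.3334/5.035 = 1.0592651.
TRY growth factor: e^(0.0786×10/12) = 1.0676927.
So the HKD growth factor = 1.0079561.
r = ln(1.0079561)/(10/12) = 0.009510 → 0.95%.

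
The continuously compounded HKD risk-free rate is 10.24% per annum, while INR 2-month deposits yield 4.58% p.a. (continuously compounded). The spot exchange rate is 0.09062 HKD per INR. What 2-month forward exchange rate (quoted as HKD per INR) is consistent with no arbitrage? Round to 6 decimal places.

T = 2/12 years.
HKD growth factor: e^(0.1024×2/12) = 1.0172131.
INR accumulates by e^(0.0458×2/12) = 1.0076625.
So F = 0.09062 × 1.0172131 / 1.0076625 = 0.09147889 (HKD/INR).

0.091479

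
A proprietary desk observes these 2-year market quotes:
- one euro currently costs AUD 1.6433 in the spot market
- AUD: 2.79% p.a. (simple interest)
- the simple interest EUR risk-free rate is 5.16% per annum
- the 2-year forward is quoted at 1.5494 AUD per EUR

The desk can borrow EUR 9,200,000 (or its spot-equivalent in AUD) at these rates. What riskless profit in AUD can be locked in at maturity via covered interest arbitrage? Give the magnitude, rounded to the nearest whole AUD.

AUD 236,422

T = 2 years.
Invest the EUR and cover forward: 9,200,000 × 1.103200 × 1.5494 = AUD 15,725,542.34.
Convert at spot and invest in AUD: 9,200,000 × 1.6433 × 1.055800 = AUD 15,961,964.49.
The quoted forward undervalues EUR, so borrow EUR, convert to AUD at spot, deposit the AUD at 2.79%, and buy EUR forward at 1.5494 to cover the loan.
The gap between the two covered legs is AUD 236,422.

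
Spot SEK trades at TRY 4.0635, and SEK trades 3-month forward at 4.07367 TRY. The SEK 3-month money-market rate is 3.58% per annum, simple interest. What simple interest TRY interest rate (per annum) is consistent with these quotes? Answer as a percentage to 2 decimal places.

T = 3/12 years.
By CIP, F/S equals the TRY-to-SEK growth ratio: 4.07367/4.0635 = 1.0025028.
SEK growth factor: 1 + 0.0358×3/12 = 1.008950.
That pins the TRY growth at 1.0114752.
(1.0114752 − 1)/T = 0.045901, i.e. 4.59%.

4.59%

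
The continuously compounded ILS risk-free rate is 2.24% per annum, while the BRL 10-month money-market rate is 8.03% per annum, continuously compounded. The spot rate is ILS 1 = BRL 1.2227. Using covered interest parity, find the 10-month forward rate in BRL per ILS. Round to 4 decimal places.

1.2831

T = 10/12 years.
BRL accumulates by e^(0.0803×10/12) = 1.0692064.
ILS growth factor: e^(0.0224×10/12) = 1.018842.
CIP: F = S · (grow BRL)/(grow ILS) = 1.2227 × 1.0692064/1.018842 = 1.283142 BRL per ILS.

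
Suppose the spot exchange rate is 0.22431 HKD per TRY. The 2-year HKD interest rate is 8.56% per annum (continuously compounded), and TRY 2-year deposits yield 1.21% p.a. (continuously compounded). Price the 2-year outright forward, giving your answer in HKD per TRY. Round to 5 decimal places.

T = 2 years.
HKD growth factor: e^(0.0856×2) = 1.1867281.
Growth of 1 TRY over T: e^(0.0121×2) = 1.0244952.
Forward (HKD per TRY) = 0.22431 × 1.1867281 / 1.0244952 = 0.2598304.

0.25983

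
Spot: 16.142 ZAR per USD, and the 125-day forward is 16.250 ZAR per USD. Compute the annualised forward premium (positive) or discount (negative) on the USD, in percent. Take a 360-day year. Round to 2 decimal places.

+1.93%

T = 125/360 years.
USD trades forward at +0.66906% vs spot over the period.
×(1/T) gives 1.93% p.a.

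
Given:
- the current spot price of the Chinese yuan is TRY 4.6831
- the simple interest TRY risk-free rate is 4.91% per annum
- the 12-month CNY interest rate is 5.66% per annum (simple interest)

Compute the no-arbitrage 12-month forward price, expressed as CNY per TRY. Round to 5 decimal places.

T = 1 year.
TRY growth factor: 1 + 0.0491×1 = 1.049100.
Growth of 1 CNY over T: 1 + 0.0566×1 = 1.056600.
So F = 4.6831 × 1.049100 / 1.056600 = 4.649858 (TRY/CNY).
Invert for CNY per TRY: 1 / 4.649858 = 0.21506.

0.21506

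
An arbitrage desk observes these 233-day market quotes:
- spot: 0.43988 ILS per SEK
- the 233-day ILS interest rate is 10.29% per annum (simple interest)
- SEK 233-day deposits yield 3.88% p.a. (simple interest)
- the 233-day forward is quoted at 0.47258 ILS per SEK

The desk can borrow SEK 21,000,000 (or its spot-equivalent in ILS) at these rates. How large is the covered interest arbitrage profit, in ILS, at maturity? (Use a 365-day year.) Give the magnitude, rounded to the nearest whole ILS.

ILS 325,723

T = 233/365 years.
Invest the SEK and cover forward: 21,000,000 × 1.024768219 × 0.47258 = ILS 10,169,984.26.
Convert at spot and invest in ILS: 21,000,000 × 0.43988 × 1.065686849 = ILS 9,844,260.95.
The quoted forward overvalues SEK, so borrow ILS, buy SEK at spot, deposit the SEK at 3.88%, and sell the proceeds forward at 0.47258.
Arbitrage profit = |10,169,984.26 − 9,844,260.95| = ILS 325,723.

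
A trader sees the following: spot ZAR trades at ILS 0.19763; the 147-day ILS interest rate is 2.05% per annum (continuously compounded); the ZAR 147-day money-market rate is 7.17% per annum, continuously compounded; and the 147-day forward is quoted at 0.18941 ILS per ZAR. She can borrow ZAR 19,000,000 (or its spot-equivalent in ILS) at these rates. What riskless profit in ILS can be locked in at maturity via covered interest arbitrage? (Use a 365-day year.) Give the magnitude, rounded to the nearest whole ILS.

T = 147/365 years.
Route A — deposit ZAR, sell forward: 19,000,000 × 1.029297405 × 0.18941 = ILS 3,704,225.21.
Route B — convert at spot, deposit ILS: 19,000,000 × 0.19763 × 1.00829034 = ILS 3,786,099.98.
The quoted forward undervalues ZAR, so borrow ZAR, convert to ILS at spot, deposit the ILS at 2.05%, and buy ZAR forward at 0.18941 to cover the loan.
Profit = 3,786,099.98 − 3,704,225.21 = ILS 81,875.

ILS 81,875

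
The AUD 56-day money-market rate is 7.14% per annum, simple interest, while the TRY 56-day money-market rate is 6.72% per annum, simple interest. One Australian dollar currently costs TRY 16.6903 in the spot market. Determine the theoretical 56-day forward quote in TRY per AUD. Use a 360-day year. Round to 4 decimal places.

T = 56/360 years.
Growth of 1 TRY over T: 1 + 0.0672×56/360 = 1.01045333.
AUD accumulates by 1 + 0.0714×56/360 = 1.01110667.
CIP: F = S · (grow TRY)/(grow AUD) = 16.6903 × 1.01045333/1.01110667 = 16.679515 TRY per AUD.

16.6795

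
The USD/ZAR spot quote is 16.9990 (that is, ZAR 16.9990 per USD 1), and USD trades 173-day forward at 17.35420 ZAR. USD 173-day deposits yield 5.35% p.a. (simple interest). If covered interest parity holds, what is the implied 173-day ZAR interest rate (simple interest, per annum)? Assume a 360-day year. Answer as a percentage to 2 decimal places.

9.81%

T = 173/360 years.
F/S = 17.3542/16.999 = 1.0208953 = (growth of ZAR) / (growth of USD).
The USD side grows by 1 + 0.0535×173/360 = 1.0257097.
That pins the ZAR growth at 1.0471422.
r = (1.0471422 − 1)/(173/360) = 0.098099 → 9.81%.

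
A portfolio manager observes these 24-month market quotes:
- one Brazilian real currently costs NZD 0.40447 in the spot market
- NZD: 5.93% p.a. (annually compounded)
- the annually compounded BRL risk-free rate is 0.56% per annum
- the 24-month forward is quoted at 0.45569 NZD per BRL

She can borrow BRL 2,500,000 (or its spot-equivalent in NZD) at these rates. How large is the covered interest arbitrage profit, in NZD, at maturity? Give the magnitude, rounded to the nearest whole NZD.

NZD 17,364

T = 2 years.
Keep in BRL, deliver into the forward: 2,500,000·1.01123136·0.45569 = NZD 1,152,020.05.
Swap to NZD now, deposit: 2,500,000·0.40447·1.12211649 = NZD 1,134,656.14.
The quoted forward overvalues BRL, so borrow NZD, buy BRL at spot, deposit the BRL at 0.56%, and sell the proceeds forward at 0.45569.
Profit = 1,152,020.05 − 1,134,656.14 = NZD 17,364.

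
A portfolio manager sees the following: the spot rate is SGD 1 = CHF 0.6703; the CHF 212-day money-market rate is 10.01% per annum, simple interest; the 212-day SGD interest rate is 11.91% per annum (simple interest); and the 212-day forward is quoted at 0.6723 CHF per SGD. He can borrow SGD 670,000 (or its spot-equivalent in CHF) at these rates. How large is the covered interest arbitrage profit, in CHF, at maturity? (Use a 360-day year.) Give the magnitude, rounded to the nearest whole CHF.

CHF 6,459

T = 212/360 years.
Route A — deposit SGD, sell forward: 670,000 × 1.07013667 × 0.6723 = CHF 482,033.43.
Route B — convert at spot, deposit CHF: 670,000 × 0.6703 × 1.05894778 = CHF 475,574.51.
The quoted forward overvalues SGD, so borrow CHF, buy SGD at spot, deposit the SGD at 11.91%, and sell the proceeds forward at 0.6723.
Arbitrage profit = |482,033.43 − 475,574.51| = CHF 6,459.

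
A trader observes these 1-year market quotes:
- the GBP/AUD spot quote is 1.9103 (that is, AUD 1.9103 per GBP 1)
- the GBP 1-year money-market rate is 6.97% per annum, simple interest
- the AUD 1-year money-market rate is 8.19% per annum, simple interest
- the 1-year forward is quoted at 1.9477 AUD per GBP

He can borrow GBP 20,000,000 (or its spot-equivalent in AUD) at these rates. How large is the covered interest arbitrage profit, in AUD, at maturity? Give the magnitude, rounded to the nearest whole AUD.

AUD 334,022

T = 1 year.
Keep in GBP, deliver into the forward: 20,000,000·1.069700·1.9477 = AUD 41,669,093.80.
Swap to AUD now, deposit: 20,000,000·1.9103·1.081900 = AUD 41,335,071.40.
The quoted forward overvalues GBP, so borrow AUD, buy GBP at spot, deposit the GBP at 6.97%, and sell the proceeds forward at 1.9477.
Arbitrage profit = |41,669,093.80 − 41,335,071.40| = AUD 334,022.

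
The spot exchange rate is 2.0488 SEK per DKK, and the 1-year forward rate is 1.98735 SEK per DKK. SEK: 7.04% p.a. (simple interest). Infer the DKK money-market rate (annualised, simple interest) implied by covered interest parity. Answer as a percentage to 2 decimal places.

T = 1 year.
F/S = 1.98735/2.0488 = 0.9700068 = (growth of SEK) / (growth of DKK).
The SEK side grows by 1 + 0.0704×1 = 1.070400.
That pins the DKK growth at 1.1034974.
r = (1.1034974 − 1)/1 = 0.103497 → 10.35%.

10.35%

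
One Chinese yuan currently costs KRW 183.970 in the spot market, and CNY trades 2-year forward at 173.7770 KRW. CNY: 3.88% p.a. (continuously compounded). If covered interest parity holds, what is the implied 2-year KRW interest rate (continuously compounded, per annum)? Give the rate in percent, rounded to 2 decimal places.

1.03%

T = 2 years.
F/S = 173.777/183.97 = 0.9445942 = (growth of KRW) / (growth of CNY).
The CNY side grows by e^(0.0388×2) = 1.0806903.
So the KRW growth factor = 1.0208138.
Take logs: ln 1.0208138 / 2 = 0.010300, so 1.03%.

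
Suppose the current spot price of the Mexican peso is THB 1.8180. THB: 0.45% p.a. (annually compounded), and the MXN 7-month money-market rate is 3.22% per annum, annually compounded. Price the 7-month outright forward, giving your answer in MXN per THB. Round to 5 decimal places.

0.55885

T = 7/12 years.
Growth of 1 THB over T: (1 + 0.0045)^(7/12) = 1.0026225.
Growth of 1 MXN over T: (1 + 0.0322)^(7/12) = 1.0186592.
Forward (THB per MXN) = 1.818 × 1.0026225 / 1.0186592 = 1.789379.
Quoted the other way: 1/1.789379 = 0.55885 MXN per THB.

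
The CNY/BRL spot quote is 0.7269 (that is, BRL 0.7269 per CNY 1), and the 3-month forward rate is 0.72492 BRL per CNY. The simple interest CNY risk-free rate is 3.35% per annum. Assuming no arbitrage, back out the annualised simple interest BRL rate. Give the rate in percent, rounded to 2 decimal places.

T = 3/12 years.
F/S = 0.72492/0.7269 = 0.9972761 = (growth of BRL) / (growth of CNY).
The CNY side grows by 1 + 0.0335×3/12 = 1.008375.
That pins the BRL growth at 1.0056283.
r = (1.0056283 − 1)/(3/12) = 0.022513 → 2.25%.

2.25%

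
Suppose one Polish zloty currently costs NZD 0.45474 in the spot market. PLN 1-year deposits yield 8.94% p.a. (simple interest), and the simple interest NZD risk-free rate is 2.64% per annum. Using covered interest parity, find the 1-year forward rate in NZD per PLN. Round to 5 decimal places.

0.42844

T = 1 year.
NZD growth factor: 1 + 0.0264×1 = 1.026400.
PLN growth factor: 1 + 0.0894×1 = 1.089400.
So F = 0.45474 × 1.026400 / 1.089400 = 0.4284424 (NZD/PLN).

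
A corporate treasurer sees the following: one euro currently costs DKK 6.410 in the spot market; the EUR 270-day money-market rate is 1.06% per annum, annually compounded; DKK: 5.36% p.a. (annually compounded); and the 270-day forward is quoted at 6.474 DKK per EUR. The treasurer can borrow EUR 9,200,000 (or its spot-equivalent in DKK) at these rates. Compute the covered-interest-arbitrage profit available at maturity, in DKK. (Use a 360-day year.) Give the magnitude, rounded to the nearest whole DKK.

T = 270/360 years.
Route A — deposit EUR, sell forward: 9,200,000 × 1.0079395125 × 6.474 = DKK 60,033,683.72.
Route B — convert at spot, deposit DKK: 9,200,000 × 6.410 × 1.0399365 = DKK 61,327,135.28.
The quoted forward undervalues EUR, so borrow EUR, convert to DKK at spot, deposit the DKK at 5.36%, and buy EUR forward at 6.474 to cover the loan.
Arbitrage profit = |60,033,683.72 − 61,327,135.28| = DKK 1,293,452.

DKK 1,293,452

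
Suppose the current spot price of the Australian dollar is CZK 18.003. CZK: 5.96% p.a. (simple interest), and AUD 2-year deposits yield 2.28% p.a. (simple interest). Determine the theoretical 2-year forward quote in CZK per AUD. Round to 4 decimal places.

19.2702

T = 2 years.
CZK accumulates by 1 + 0.0596×2 = 1.119200.
Growth of 1 AUD over T: 1 + 0.0228×2 = 1.045600.
So F = 18.003 × 1.119200 / 1.045600 = 19.270235 (CZK/AUD).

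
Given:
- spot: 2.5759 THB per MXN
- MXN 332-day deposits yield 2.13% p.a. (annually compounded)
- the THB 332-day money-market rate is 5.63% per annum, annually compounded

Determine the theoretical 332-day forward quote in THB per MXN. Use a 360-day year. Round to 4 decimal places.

T = 332/360 years.
THB growth factor: (1 + 0.0563)^(332/360) = 1.0518097.
MXN growth factor: (1 + 0.0213)^(332/360) = 1.0196272.
CIP: F = S · (grow THB)/(grow MXN) = 2.5759 × 1.0518097/1.0196272 = 2.657203 THB per MXN.

2.6572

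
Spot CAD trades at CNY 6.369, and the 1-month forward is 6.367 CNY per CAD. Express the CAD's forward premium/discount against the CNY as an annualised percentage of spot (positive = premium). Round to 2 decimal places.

T = 1/12 years.
(F − S)/S = (6.367 − 6.369)/6.369 = -0.0003140.
Annualise by dividing by T: -0.0003140 / (1/12) = -0.003768 → -0.38%.

-0.38%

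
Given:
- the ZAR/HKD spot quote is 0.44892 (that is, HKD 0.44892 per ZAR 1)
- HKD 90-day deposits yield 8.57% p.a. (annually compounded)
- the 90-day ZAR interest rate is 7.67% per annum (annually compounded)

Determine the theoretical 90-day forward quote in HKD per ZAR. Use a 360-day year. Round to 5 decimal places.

T = 90/360 years.
Growth of 1 HKD over T: (1 + 0.0857)^(90/360) = 1.020769.
Growth of 1 ZAR over T: (1 + 0.0767)^(90/360) = 1.0186469.
So F = 0.44892 × 1.020769 / 1.0186469 = 0.4498552 (HKD/ZAR).

0.44986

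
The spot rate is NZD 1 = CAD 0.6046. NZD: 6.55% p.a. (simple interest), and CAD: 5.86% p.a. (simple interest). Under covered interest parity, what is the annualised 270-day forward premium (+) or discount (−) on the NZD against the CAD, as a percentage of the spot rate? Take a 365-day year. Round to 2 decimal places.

-0.66%

T = 270/365 years.
F = S · g_CAD/g_NZD = 0.6046 × 1.0433479/1.0484521 = 0.6016566.
(F − S)/S ÷ T = (0.6016566 − 0.6046)/0.6046/(270/365) = -0.006581 → -0.66%.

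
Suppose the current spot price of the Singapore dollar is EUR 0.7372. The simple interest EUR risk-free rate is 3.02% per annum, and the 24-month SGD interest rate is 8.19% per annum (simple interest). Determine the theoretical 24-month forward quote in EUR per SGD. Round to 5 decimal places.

T = 2 years.
EUR accumulates by 1 + 0.0302×2 = 1.060400.
SGD accumulates by 1 + 0.0819×2 = 1.163800.
So F = 0.7372 × 1.060400 / 1.163800 = 0.6717021 (EUR/SGD).

0.67170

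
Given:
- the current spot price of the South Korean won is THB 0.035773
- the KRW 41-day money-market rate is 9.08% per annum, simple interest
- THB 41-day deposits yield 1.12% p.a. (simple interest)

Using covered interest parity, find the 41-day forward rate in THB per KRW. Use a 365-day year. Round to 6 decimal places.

0.035456

T = 41/365 years.
THB growth factor: 1 + 0.0112×41/365 = 1.0012581.
Growth of 1 KRW over T: 1 + 0.0908×41/365 = 1.0101995.
CIP: F = S · (grow THB)/(grow KRW) = 0.035773 × 1.0012581/1.0101995 = 0.03545637 THB per KRW.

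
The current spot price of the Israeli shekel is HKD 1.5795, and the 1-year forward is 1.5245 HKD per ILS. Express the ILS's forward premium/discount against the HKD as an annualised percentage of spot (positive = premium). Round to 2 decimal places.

T = 1 year.
ILS trades forward at -3.48211% vs spot over the period.
Per annum: -0.0348211 / 1 = -0.034821 = -3.48%.

-3.48%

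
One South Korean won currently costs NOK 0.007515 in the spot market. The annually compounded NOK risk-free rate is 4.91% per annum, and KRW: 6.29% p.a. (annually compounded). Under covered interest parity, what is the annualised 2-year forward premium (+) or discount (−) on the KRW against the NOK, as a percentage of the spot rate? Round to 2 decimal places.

-1.29%

T = 2 years.
F = S · g_NOK/g_KRW = 0.007515 × 1.1006108/1.1297564 = 0.007321127.
Annualised premium = (F − S)/S × (1/T) = (0.007321127 − 0.007515)/0.007515 ÷ 2 = -1.29%.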